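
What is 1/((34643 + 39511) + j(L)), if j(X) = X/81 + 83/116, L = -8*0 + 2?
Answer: 9396/696757939 ≈ 1.3485e-5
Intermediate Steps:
L = 2 (L = 0 + 2 = 2)
j(X) = 83/116 + X/81 (j(X) = X*(1/81) + 83*(1/116) = X/81 + 83/116 = 83/116 + X/81)
1/((34643 + 39511) + j(L)) = 1/((34643 + 39511) + (83/116 + (1/81)*2)) = 1/(74154 + (83/116 + 2/81)) = 1/(74154 + 6955/9396) = 1/(696757939/9396) = 9396/696757939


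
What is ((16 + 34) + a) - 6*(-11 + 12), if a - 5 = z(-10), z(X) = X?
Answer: 39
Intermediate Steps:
a = -5 (a = 5 - 10 = -5)
((16 + 34) + a) - 6*(-11 + 12) = ((16 + 34) - 5) - 6*(-11 + 12) = (50 - 5) - 6 = 45 - 1*6 = 45 - 6 = 39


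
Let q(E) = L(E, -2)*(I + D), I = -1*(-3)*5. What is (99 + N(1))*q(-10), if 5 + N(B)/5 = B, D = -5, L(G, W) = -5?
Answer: -3950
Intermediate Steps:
I = 15 (I = 3*5 = 15)
N(B) = -25 + 5*B
q(E) = -50 (q(E) = -5*(15 - 5) = -5*10 = -50)
(99 + N(1))*q(-10) = (99 + (-25 + 5*1))*(-50) = (99 + (-25 + 5))*(-50) = (99 - 20)*(-50) = 79*(-50) = -3950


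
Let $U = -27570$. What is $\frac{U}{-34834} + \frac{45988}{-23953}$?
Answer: $- \frac{470780891}{417189401} \approx -1.1285$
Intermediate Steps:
$\frac{U}{-34834} + \frac{45988}{-23953} = - \frac{27570}{-34834} + \frac{45988}{-23953} = \left(-27570\right) \left(- \frac{1}{34834}\right) + 45988 \left(- \frac{1}{23953}\right) = \frac{13785}{17417} - \frac{45988}{23953} = - \frac{470780891}{417189401}$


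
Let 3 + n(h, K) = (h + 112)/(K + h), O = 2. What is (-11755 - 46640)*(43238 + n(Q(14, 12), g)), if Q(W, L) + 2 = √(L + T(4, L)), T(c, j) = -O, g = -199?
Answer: -101974182062175/40391 + 18160845*√10/40391 ≈ -2.5247e+9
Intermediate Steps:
T(c, j) = -2 (T(c, j) = -1*2 = -2)
Q(W, L) = -2 + √(-2 + L) (Q(W, L) = -2 + √(L - 2) = -2 + √(-2 + L))
n(h, K) = -3 + (112 + h)/(K + h) (n(h, K) = -3 + (h + 112)/(K + h) = -3 + (112 + h)/(K + h))
(-11755 - 46640)*(43238 + n(Q(14, 12), g)) = (-11755 - 46640)*(43238 + (112 - 3*(-199) - 2*(-2 + √(-2 + 12)))/(-199 + (-2 + √(-2 + 12)))) = -58395*(43238 + (112 + 597 - 2*(-2 + √10))/(-199 + (-2 + √10))) = -58395*(43238 + (112 + 597 + (4 - 2*√10))/(-201 + √10)) = -58395*(43238 + (713 - 2*√10)/(-201 + √10)) = -2524883010 - 58395*(713 - 2*√10)/(-201 + √10)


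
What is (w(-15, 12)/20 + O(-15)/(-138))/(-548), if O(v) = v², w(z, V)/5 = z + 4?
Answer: 403/50416 ≈ 0.0079935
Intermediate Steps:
w(z, V) = 20 + 5*z (w(z, V) = 5*(z + 4) = 5*(4 + z) = 20 + 5*z)
(w(-15, 12)/20 + O(-15)/(-138))/(-548) = ((20 + 5*(-15))/20 + (-15)²/(-138))/(-548) = ((20 - 75)*(1/20) + 225*(-1/138))*(-1/548) = (-55*1/20 - 75/46)*(-1/548) = (-11/4 - 75/46)*(-1/548) = -403/92*(-1/548) = 403/50416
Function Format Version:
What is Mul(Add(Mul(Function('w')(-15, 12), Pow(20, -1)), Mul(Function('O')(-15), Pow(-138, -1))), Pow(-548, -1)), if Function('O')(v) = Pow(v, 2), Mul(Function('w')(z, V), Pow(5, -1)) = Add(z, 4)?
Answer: Rational(403, 50416) ≈ 0.0079935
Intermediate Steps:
Function('w')(z, V) = Add(20, Mul(5, z)) (Function('w')(z, V) = Mul(5, Add(z, 4)) = Mul(5, Add(4, z)) = Add(20, Mul(5, z)))
Mul(Add(Mul(Function('w')(-15, 12), Pow(20, -1)), Mul(Function('O')(-15), Pow(-138, -1))), Pow(-548, -1)) = Mul(Add(Mul(Add(20, Mul(5, -15)), Pow(20, -1)), Mul(Pow(-15, 2), Pow(-138, -1))), Pow(-548, -1)) = Mul(Add(Mul(Add(20, -75), Rational(1, 20)), Mul(225, Rational(-1, 138))), Rational(-1, 548)) = Mul(Add(Mul(-55, Rational(1, 20)), Rational(-75, 46)), Rational(-1, 548)) = Mul(Add(Rational(-11, 4), Rational(-75, 46)), Rational(-1, 548)) = Mul(Rational(-403, 92), Rational(-1, 548)) = Rational(403, 50416)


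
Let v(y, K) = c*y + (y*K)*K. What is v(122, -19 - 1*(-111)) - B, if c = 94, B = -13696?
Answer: 1057772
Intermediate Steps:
v(y, K) = 94*y + y*K² (v(y, K) = 94*y + (y*K)*K = 94*y + (K*y)*K = 94*y + y*K²)
v(122, -19 - 1*(-111)) - B = 122*(94 + (-19 - 1*(-111))²) - 1*(-13696) = 122*(94 + (-19 + 111)²) + 13696 = 122*(94 + 92²) + 13696 = 122*(94 + 8464) + 13696 = 122*8558 + 13696 = 1044076 + 13696 = 1057772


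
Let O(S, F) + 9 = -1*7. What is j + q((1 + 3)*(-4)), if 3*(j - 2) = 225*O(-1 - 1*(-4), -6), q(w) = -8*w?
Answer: -1070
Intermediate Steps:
O(S, F) = -16 (O(S, F) = -9 - 1*7 = -9 - 7 = -16)
j = -1198 (j = 2 + (225*(-16))/3 = 2 + (1/3)*(-3600) = 2 - 1200 = -1198)
j + q((1 + 3)*(-4)) = -1198 - 8*(1 + 3)*(-4) = -1198 - 32*(-4) = -1198 - 8*(-16) = -1198 + 128 = -1070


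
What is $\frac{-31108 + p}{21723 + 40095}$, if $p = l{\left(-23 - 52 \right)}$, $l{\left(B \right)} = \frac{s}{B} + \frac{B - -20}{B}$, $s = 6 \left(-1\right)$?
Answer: $- \frac{2333039}{4636350} \approx -0.50321$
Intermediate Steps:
$s = -6$
$l{\left(B \right)} = - \frac{6}{B} + \frac{20 + B}{B}$ ($l{\left(B \right)} = - \frac{6}{B} + \frac{B - -20}{B} = - \frac{6}{B} + \frac{B + 20}{B} = - \frac{6}{B} + \frac{20 + B}{B}$)
$p = \frac{61}{75}$ ($p = \frac{14 - 75}{-23 - 52} = \frac{14 - 75}{-75} = \left(- \frac{1}{75}\right) \left(-61\right) = \frac{61}{75} \approx 0.81333$)
$\frac{-31108 + p}{21723 + 40095} = \frac{-31108 + \frac{61}{75}}{21723 + 40095} = - \frac{2333039}{75 \cdot 61818} = \left(- \frac{2333039}{75}\right) \frac{1}{61818} = - \frac{2333039}{4636350}$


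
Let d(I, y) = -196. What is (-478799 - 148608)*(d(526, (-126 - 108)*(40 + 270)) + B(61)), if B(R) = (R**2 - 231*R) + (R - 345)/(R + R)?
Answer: 404469215876/61 ≈ 6.6306e+9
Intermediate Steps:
B(R) = R**2 - 231*R + (-345 + R)/(2*R) (B(R) = (R**2 - 231*R) + (-345 + R)/((2*R)) = (R**2 - 231*R) + (-345 + R)*(1/(2*R)) = (R**2 - 231*R) + (-345 + R)/(2*R) = R**2 - 231*R + (-345 + R)/(2*R))
(-478799 - 148608)*(d(526, (-126 - 108)*(40 + 270)) + B(61)) = (-478799 - 148608)*(-196 + (1/2 + 61**2 - 231*61 - 345/2/61)) = -627407*(-196 + (1/2 + 3721 - 14091 - 345/2*1/61)) = -627407*(-196 + (1/2 + 3721 - 14091 - 345/122)) = -627407*(-196 - 632712/61) = -627407*(-644668/61) = 404469215876/61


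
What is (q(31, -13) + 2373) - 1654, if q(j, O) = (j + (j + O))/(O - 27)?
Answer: 28711/40 ≈ 717.78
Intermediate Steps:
q(j, O) = (O + 2*j)/(-27 + O) (q(j, O) = (j + (O + j))/(-27 + O) = (O + 2*j)/(-27 + O))
(q(31, -13) + 2373) - 1654 = ((-13 + 2*31)/(-27 - 13) + 2373) - 1654 = ((-13 + 62)/(-40) + 2373) - 1654 = (-1/40*49 + 2373) - 1654 = (-49/40 + 2373) - 1654 = 94871/40 - 1654 = 28711/40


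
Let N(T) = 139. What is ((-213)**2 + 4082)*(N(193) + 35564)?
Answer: 1765549053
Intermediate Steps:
((-213)**2 + 4082)*(N(193) + 35564) = ((-213)**2 + 4082)*(139 + 35564) = (45369 + 4082)*35703 = 49451*35703 = 1765549053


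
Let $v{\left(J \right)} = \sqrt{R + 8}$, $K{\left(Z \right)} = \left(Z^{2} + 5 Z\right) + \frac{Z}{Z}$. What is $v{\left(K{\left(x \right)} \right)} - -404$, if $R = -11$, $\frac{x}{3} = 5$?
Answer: $404 + i \sqrt{3} \approx 404.0 + 1.732 i$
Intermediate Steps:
$x = 15$ ($x = 3 \cdot 5 = 15$)
$K{\left(Z \right)} = 1 + Z^{2} + 5 Z$ ($K{\left(Z \right)} = \left(Z^{2} + 5 Z\right) + 1 = 1 + Z^{2} + 5 Z$)
$v{\left(J \right)} = i \sqrt{3}$ ($v{\left(J \right)} = \sqrt{-11 + 8} = \sqrt{-3} = i \sqrt{3}$)
$v{\left(K{\left(x \right)} \right)} - -404 = i \sqrt{3} - -404 = i \sqrt{3} + 404 = 404 + i \sqrt{3}$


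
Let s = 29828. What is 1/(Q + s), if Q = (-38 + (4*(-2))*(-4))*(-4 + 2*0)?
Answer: 1/29852 ≈ 3.3499e-5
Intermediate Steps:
Q = 24 (Q = (-38 - 8*(-4))*(-4 + 0) = (-38 + 32)*(-4) = -6*(-4) = 24)
1/(Q + s) = 1/(24 + 29828) = 1/29852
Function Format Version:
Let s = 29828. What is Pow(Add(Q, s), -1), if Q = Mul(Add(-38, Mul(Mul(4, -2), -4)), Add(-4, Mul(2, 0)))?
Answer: Rational(1, 29852) ≈ 3.3499e-5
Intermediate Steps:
Q = 24 (Q = Mul(Add(-38, Mul(-8, -4)), Add(-4, 0)) = Mul(Add(-38, 32), -4) = Mul(-6, -4) = 24)
Pow(Add(Q, s), -1) = Pow(Add(24, 29828), -1) = Pow(29852, -1) = Rational(1, 29852)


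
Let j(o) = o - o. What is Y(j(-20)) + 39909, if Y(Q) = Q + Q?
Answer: 39909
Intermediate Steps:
j(o) = 0
Y(Q) = 2*Q
Y(j(-20)) + 39909 = 2*0 + 39909 = 0 + 39909 = 39909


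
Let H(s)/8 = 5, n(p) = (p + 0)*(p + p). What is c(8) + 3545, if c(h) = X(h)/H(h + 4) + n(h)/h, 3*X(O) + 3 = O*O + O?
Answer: 142463/40 ≈ 3561.6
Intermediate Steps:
n(p) = 2*p² (n(p) = p*(2*p) = 2*p²)
H(s) = 40 (H(s) = 8*5 = 40)
X(O) = -1 + O/3 + O²/3 (X(O) = -1 + (O*O + O)/3 = -1 + (O² + O)/3 = -1 + (O + O²)/3 = -1 + (O/3 + O²/3) = -1 + O/3 + O²/3)
c(h) = -1/40 + h²/120 + 241*h/120 (c(h) = (-1 + h/3 + h²/3)/40 + (2*h²)/h = (-1 + h/3 + h²/3)*(1/40) + 2*h = (-1/40 + h/120 + h²/120) + 2*h = -1/40 + h²/120 + 241*h/120)
c(8) + 3545 = (-1/40 + (1/120)*8² + (241/120)*8) + 3545 = (-1/40 + (1/120)*64 + 241/15) + 3545 = (-1/40 + 8/15 + 241/15) + 3545 = 663/40 + 3545 = 142463/40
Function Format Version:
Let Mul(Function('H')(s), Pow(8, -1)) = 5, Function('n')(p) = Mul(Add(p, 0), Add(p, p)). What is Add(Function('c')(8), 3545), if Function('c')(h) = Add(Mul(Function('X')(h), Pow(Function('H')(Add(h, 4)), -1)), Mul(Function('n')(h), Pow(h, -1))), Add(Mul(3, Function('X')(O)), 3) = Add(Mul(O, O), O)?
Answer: Rational(142463, 40) ≈ 3561.6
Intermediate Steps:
Function('n')(p) = Mul(2, Pow(p, 2)) (Function('n')(p) = Mul(p, Mul(2, p)) = Mul(2, Pow(p, 2)))
Function('H')(s) = 40 (Function('H')(s) = Mul(8, 5) = 40)
Function('X')(O) = Add(-1, Mul(Rational(1, 3), O), Mul(Rational(1, 3), Pow(O, 2))) (Function('X')(O) = Add(-1, Mul(Rational(1, 3), Add(Mul(O, O), O))) = Add(-1, Mul(Rational(1, 3), Add(Pow(O, 2), O))) = Add(-1, Mul(Rational(1, 3), Add(O, Pow(O, 2)))) = Add(-1, Add(Mul(Rational(1, 3), O), Mul(Rational(1, 3), Pow(O, 2)))) = Add(-1, Mul(Rational(1, 3), O), Mul(Rational(1, 3), Pow(O, 2))))
Function('c')(h) = Add(Rational(-1, 40), Mul(Rational(1, 120), Pow(h, 2)), Mul(Rational(241, 120), h)) (Function('c')(h) = Add(Mul(Add(-1, Mul(Rational(1, 3), h), Mul(Rational(1, 3), Pow(h, 2))), Pow(40, -1)), Mul(Mul(2, Pow(h, 2)), Pow(h, -1))) = Add(Mul(Add(-1, Mul(Rational(1, 3), h), Mul(Rational(1, 3), Pow(h, 2))), Rational(1, 40)), Mul(2, h)) = Add(Add(Rational(-1, 40), Mul(Rational(1, 120), h), Mul(Rational(1, 120), Pow(h, 2))), Mul(2, h)) = Add(Rational(-1, 40), Mul(Rational(1, 120), Pow(h, 2)), Mul(Rational(241, 120), h)))
Add(Function('c')(8), 3545) = Add(Add(Rational(-1, 40), Mul(Rational(1, 120), Pow(8, 2)), Mul(Rational(241, 120), 8)), 3545) = Add(Add(Rational(-1, 40), Mul(Rational(1, 120), 64), Rational(241, 15)), 3545) = Add(Add(Rational(-1, 40), Rational(8, 15), Rational(241, 15)), 3545) = Add(Rational(663, 40), 3545) = Rational(142463, 40)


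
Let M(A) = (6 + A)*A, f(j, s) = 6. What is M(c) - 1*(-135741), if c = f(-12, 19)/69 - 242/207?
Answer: 5816138077/42849 ≈ 1.3574e+5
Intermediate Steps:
c = -224/207 (c = 6/69 - 242/207 = 6*(1/69) - 242*1/207 = 2/23 - 242/207 = -224/207 ≈ -1.0821)
M(A) = A*(6 + A)
M(c) - 1*(-135741) = -224*(6 - 224/207)/207 - 1*(-135741) = -224/207*1018/207 + 135741 = -228032/42849 + 135741 = 5816138077/42849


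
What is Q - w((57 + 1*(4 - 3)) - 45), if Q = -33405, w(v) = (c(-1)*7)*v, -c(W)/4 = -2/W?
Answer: -32677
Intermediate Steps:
c(W) = 8/W (c(W) = -(-8)/W = 8/W)
w(v) = -56*v (w(v) = ((8/(-1))*7)*v = ((8*(-1))*7)*v = (-8*7)*v = -56*v)
Q - w((57 + 1*(4 - 3)) - 45) = -33405 - (-56)*((57 + 1*(4 - 3)) - 45) = -33405 - (-56)*((57 + 1*1) - 45) = -33405 - (-56)*((57 + 1) - 45) = -33405 - (-56)*(58 - 45) = -33405 - (-56)*13 = -33405 - 1*(-728) = -33405 + 728 = -32677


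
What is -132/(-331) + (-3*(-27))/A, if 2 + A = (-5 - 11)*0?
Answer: -26547/662 ≈ -40.101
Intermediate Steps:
A = -2 (A = -2 + (-5 - 11)*0 = -2 - 16*0 = -2 + 0 = -2)
-132/(-331) + (-3*(-27))/A = -132/(-331) - 3*(-27)/(-2) = -132*(-1/331) + 81*(-½) = 132/331 - 81/2 = -26547/662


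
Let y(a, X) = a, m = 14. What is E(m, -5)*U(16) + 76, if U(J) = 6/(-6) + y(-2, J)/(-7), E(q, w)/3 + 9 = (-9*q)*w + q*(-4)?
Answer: -7943/7 ≈ -1134.7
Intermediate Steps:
E(q, w) = -27 - 12*q - 27*q*w (E(q, w) = -27 + 3*((-9*q)*w + q*(-4)) = -27 + 3*(-9*q*w - 4*q) = -27 + 3*(-4*q - 9*q*w) = -27 + (-12*q - 27*q*w) = -27 - 12*q - 27*q*w)
U(J) = -5/7 (U(J) = 6/(-6) - 2/(-7) = 6*(-⅙) - 2*(-⅐) = -1 + 2/7 = -5/7)
E(m, -5)*U(16) + 76 = (-27 - 12*14 - 27*14*(-5))*(-5/7) + 76 = (-27 - 168 + 1890)*(-5/7) + 76 = 1695*(-5/7) + 76 = -8475/7 + 76 = -7943/7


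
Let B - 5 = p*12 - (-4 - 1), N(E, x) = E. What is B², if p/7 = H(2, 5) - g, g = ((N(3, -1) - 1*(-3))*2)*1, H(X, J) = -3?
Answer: 1562500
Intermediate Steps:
g = 12 (g = ((3 - 1*(-3))*2)*1 = ((3 + 3)*2)*1 = (6*2)*1 = 12*1 = 12)
p = -105 (p = 7*(-3 - 1*12) = 7*(-3 - 12) = 7*(-15) = -105)
B = -1250 (B = 5 + (-105*12 - (-4 - 1)) = 5 + (-1260 - 1*(-5)) = 5 + (-1260 + 5) = 5 - 1255 = -1250)
B² = (-1250)² = 1562500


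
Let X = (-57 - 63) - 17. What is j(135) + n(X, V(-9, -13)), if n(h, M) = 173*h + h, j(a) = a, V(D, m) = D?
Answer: -23703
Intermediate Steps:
X = -137 (X = -120 - 17 = -137)
n(h, M) = 174*h
j(135) + n(X, V(-9, -13)) = 135 + 174*(-137) = 135 - 23838 = -23703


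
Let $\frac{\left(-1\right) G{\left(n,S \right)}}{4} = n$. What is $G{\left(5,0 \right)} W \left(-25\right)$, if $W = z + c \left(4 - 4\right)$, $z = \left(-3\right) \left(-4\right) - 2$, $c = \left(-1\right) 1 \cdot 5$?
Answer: $5000$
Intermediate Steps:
$G{\left(n,S \right)} = - 4 n$
$c = -5$ ($c = \left(-1\right) 5 = -5$)
$z = 10$ ($z = 12 - 2 = 10$)
$W = 10$ ($W = 10 - 5 \left(4 - 4\right) = 10 - 0 = 10 + 0 = 10$)
$G{\left(5,0 \right)} W \left(-25\right) = \left(-4\right) 5 \cdot 10 \left(-25\right) = \left(-20\right) 10 \left(-25\right) = \left(-200\right) \left(-25\right) = 5000$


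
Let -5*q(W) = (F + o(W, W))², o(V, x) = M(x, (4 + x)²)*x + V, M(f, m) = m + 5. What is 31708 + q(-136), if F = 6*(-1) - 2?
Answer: -5619213199604/5 ≈ -1.1238e+12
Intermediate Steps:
M(f, m) = 5 + m
o(V, x) = V + x*(5 + (4 + x)²) (o(V, x) = (5 + (4 + x)²)*x + V = x*(5 + (4 + x)²) + V = V + x*(5 + (4 + x)²))
F = -8 (F = -6 - 2 = -8)
q(W) = -(-8 + W + W*(5 + (4 + W)²))²/5 (q(W) = -(-8 + (W + W*(5 + (4 + W)²)))²/5 = -(-8 + W + W*(5 + (4 + W)²))²/5)
31708 + q(-136) = 31708 - (-8 - 136 - 136*(5 + (4 - 136)²))²/5 = 31708 - (-8 - 136 - 136*(5 + (-132)²))²/5 = 31708 - (-8 - 136 - 136*(5 + 17424))²/5 = 31708 - (-8 - 136 - 136*17429)²/5 = 31708 - (-8 - 136 - 2370344)²/5 = 31708 - ⅕*(-2370488)² = 31708 - ⅕*5619213358144 = 31708 - 5619213358144/5 = -5619213199604/5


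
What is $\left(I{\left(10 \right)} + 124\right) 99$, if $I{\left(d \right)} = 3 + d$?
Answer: $13563$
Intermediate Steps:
$\left(I{\left(10 \right)} + 124\right) 99 = \left(\left(3 + 10\right) + 124\right) 99 = \left(13 + 124\right) 99 = 137 \cdot 99 = 13563$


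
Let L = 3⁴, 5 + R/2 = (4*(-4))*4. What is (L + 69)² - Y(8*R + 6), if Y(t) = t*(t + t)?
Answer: -2388708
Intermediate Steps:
R = -138 (R = -10 + 2*((4*(-4))*4) = -10 + 2*(-16*4) = -10 + 2*(-64) = -10 - 128 = -138)
L = 81
Y(t) = 2*t² (Y(t) = t*(2*t) = 2*t²)
(L + 69)² - Y(8*R + 6) = (81 + 69)² - 2*(8*(-138) + 6)² = 150² - 2*(-1104 + 6)² = 22500 - 2*(-1098)² = 22500 - 2*1205604 = 22500 - 1*2411208 = 22500 - 2411208 = -2388708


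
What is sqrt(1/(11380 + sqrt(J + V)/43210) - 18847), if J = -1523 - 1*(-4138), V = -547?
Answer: sqrt(-4633815748695 - 18847*sqrt(517))/sqrt(245864900 + sqrt(517)) ≈ 137.28*I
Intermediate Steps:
J = 2615 (J = -1523 + 4138 = 2615)
sqrt(1/(11380 + sqrt(J + V)/43210) - 18847) = sqrt(1/(11380 + sqrt(2615 - 547)/43210) - 18847) = sqrt(1/(11380 + sqrt(2068)*(1/43210)) - 18847) = sqrt(1/(11380 + (2*sqrt(517))*(1/43210)) - 18847) = sqrt(1/(11380 + sqrt(517)/21605) - 18847) = sqrt(-18847 + 1/(11380 + sqrt(517)/21605))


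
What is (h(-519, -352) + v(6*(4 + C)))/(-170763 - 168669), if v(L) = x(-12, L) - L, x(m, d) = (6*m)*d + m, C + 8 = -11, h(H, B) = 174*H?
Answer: 6979/28286 ≈ 0.24673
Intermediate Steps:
C = -19 (C = -8 - 11 = -19)
x(m, d) = m + 6*d*m (x(m, d) = 6*d*m + m = m + 6*d*m)
v(L) = -12 - 73*L (v(L) = -12*(1 + 6*L) - L = (-12 - 72*L) - L = -12 - 73*L)
(h(-519, -352) + v(6*(4 + C)))/(-170763 - 168669) = (174*(-519) + (-12 - 438*(4 - 19)))/(-170763 - 168669) = (-90306 + (-12 - 438*(-15)))/(-339432) = (-90306 + (-12 - 73*(-90)))*(-1/339432) = (-90306 + (-12 + 6570))*(-1/339432) = (-90306 + 6558)*(-1/339432) = -83748*(-1/339432) = 6979/28286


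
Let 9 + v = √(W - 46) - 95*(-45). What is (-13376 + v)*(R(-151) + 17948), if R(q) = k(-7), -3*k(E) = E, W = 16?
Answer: -490582610/3 + 53851*I*√30/3 ≈ -1.6353e+8 + 98318.0*I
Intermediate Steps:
k(E) = -E/3
R(q) = 7/3 (R(q) = -⅓*(-7) = 7/3)
v = 4266 + I*√30 (v = -9 + (√(16 - 46) - 95*(-45)) = -9 + (√(-30) + 4275) = -9 + (I*√30 + 4275) = -9 + (4275 + I*√30) = 4266 + I*√30 ≈ 4266.0 + 5.4772*I)
(-13376 + v)*(R(-151) + 17948) = (-13376 + (4266 + I*√30))*(7/3 + 17948) = (-9110 + I*√30)*(53851/3) = -490582610/3 + 53851*I*√30/3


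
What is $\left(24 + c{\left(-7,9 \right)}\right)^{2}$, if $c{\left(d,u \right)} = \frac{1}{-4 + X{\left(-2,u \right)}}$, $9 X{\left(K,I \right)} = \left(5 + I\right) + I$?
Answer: $\frac{91809}{169} \approx 543.25$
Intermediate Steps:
$X{\left(K,I \right)} = \frac{5}{9} + \frac{2 I}{9}$ ($X{\left(K,I \right)} = \frac{\left(5 + I\right) + I}{9} = \frac{5 + 2 I}{9} = \frac{5}{9} + \frac{2 I}{9}$)
$c{\left(d,u \right)} = \frac{1}{- \frac{31}{9} + \frac{2 u}{9}}$ ($c{\left(d,u \right)} = \frac{1}{-4 + \left(\frac{5}{9} + \frac{2 u}{9}\right)} = \frac{1}{- \frac{31}{9} + \frac{2 u}{9}}$)
$\left(24 + c{\left(-7,9 \right)}\right)^{2} = \left(24 + \frac{9}{-31 + 2 \cdot 9}\right)^{2} = \left(24 + \frac{9}{-31 + 18}\right)^{2} = \left(24 + \frac{9}{-13}\right)^{2} = \left(24 + 9 \left(- \frac{1}{13}\right)\right)^{2} = \left(24 - \frac{9}{13}\right)^{2} = \left(\frac{303}{13}\right)^{2} = \frac{91809}{169}$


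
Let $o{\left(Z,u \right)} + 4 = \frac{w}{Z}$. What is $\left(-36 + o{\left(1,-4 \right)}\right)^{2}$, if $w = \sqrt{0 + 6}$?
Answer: $\left(40 - \sqrt{6}\right)^{2} \approx 1410.0$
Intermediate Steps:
$w = \sqrt{6} \approx 2.4495$
$o{\left(Z,u \right)} = -4 + \frac{\sqrt{6}}{Z}$
$\left(-36 + o{\left(1,-4 \right)}\right)^{2} = \left(-36 - \left(4 - \frac{\sqrt{6}}{1}\right)\right)^{2} = \left(-36 - \left(4 - \sqrt{6} \cdot 1\right)\right)^{2} = \left(-36 - \left(4 - \sqrt{6}\right)\right)^{2} = \left(-40 + \sqrt{6}\right)^{2}$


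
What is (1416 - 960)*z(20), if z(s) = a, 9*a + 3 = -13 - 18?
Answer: -5168/3 ≈ -1722.7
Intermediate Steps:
a = -34/9 (a = -1/3 + (-13 - 18)/9 = -1/3 + (1/9)*(-31) = -1/3 - 31/9 = -34/9 ≈ -3.7778)
z(s) = -34/9
(1416 - 960)*z(20) = (1416 - 960)*(-34/9) = 456*(-34/9) = -5168/3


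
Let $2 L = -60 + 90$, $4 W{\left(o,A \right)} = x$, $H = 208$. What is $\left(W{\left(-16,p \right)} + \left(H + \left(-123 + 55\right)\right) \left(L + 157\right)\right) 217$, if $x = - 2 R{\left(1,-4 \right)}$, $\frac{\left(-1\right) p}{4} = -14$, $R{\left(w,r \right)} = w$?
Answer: $\frac{10450503}{2} \approx 5.2252 \cdot 10^{6}$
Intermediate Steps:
$p = 56$ ($p = \left(-4\right) \left(-14\right) = 56$)
$x = -2$ ($x = \left(-2\right) 1 = -2$)
$W{\left(o,A \right)} = - \frac{1}{2}$ ($W{\left(o,A \right)} = \frac{1}{4} \left(-2\right) = - \frac{1}{2}$)
$L = 15$ ($L = \frac{-60 + 90}{2} = \frac{1}{2} \cdot 30 = 15$)
$\left(W{\left(-16,p \right)} + \left(H + \left(-123 + 55\right)\right) \left(L + 157\right)\right) 217 = \left(- \frac{1}{2} + \left(208 + \left(-123 + 55\right)\right) \left(15 + 157\right)\right) 217 = \left(- \frac{1}{2} + \left(208 - 68\right) 172\right) 217 = \left(- \frac{1}{2} + 140 \cdot 172\right) 217 = \left(- \frac{1}{2} + 24080\right) 217 = \frac{48159}{2} \cdot 217 = \frac{10450503}{2}$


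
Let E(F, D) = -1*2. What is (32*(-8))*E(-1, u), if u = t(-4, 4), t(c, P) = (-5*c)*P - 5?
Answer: 512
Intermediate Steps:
t(c, P) = -5 - 5*P*c (t(c, P) = -5*P*c - 5 = -5 - 5*P*c)
u = 75 (u = -5 - 5*4*(-4) = -5 + 80 = 75)
E(F, D) = -2
(32*(-8))*E(-1, u) = (32*(-8))*(-2) = -256*(-2) = 512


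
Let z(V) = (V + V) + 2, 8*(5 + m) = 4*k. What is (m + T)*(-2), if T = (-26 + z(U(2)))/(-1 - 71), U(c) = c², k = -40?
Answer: 446/9 ≈ 49.556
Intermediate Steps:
m = -25 (m = -5 + (4*(-40))/8 = -5 + (⅛)*(-160) = -5 - 20 = -25)
z(V) = 2 + 2*V (z(V) = 2*V + 2 = 2 + 2*V)
T = 2/9 (T = (-26 + (2 + 2*2²))/(-1 - 71) = (-26 + (2 + 2*4))/(-72) = (-26 + (2 + 8))*(-1/72) = (-26 + 10)*(-1/72) = -16*(-1/72) = 2/9 ≈ 0.22222)
(m + T)*(-2) = (-25 + 2/9)*(-2) = -223/9*(-2) = 446/9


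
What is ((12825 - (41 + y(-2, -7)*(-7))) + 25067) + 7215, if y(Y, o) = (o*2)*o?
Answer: 45752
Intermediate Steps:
y(Y, o) = 2*o² (y(Y, o) = (2*o)*o = 2*o²)
((12825 - (41 + y(-2, -7)*(-7))) + 25067) + 7215 = ((12825 - (41 + (2*(-7)²)*(-7))) + 25067) + 7215 = ((12825 - (41 + (2*49)*(-7))) + 25067) + 7215 = ((12825 - (41 + 98*(-7))) + 25067) + 7215 = ((12825 - (41 - 686)) + 25067) + 7215 = ((12825 - 1*(-645)) + 25067) + 7215 = ((12825 + 645) + 25067) + 7215 = (13470 + 25067) + 7215 = 38537 + 7215 = 45752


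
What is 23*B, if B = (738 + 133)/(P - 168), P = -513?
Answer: -20033/681 ≈ -29.417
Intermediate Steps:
B = -871/681 (B = (738 + 133)/(-513 - 168) = 871/(-681) = 871*(-1/681) = -871/681 ≈ -1.2790)
23*B = 23*(-871/681) = -20033/681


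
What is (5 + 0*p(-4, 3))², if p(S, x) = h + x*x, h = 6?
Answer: 25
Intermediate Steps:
p(S, x) = 6 + x² (p(S, x) = 6 + x*x = 6 + x²)
(5 + 0*p(-4, 3))² = (5 + 0*(6 + 3²))² = (5 + 0*(6 + 9))² = (5 + 0*15)² = (5 + 0)² = 5² = 25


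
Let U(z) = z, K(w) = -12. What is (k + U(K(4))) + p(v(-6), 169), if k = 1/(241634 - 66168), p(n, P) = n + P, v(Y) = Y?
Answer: 26495367/175466 ≈ 151.00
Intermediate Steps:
p(n, P) = P + n
k = 1/175466 ≈ 5.6991e-6
(k + U(K(4))) + p(v(-6), 169) = (1/175466 - 12) + (169 - 6) = -2105591/175466 + 163 = 26495367/175466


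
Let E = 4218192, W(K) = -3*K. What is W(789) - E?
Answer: -4220559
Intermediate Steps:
W(789) - E = -3*789 - 1*4218192 = -2367 - 4218192 = -4220559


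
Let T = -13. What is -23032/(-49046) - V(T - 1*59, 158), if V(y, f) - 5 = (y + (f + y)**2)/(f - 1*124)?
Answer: -91691909/416891 ≈ -219.94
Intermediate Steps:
V(y, f) = 5 + (y + (f + y)**2)/(-124 + f) (V(y, f) = 5 + (y + (f + y)**2)/(f - 1*124) = 5 + (y + (f + y)**2)/(f - 124) = 5 + (y + (f + y)**2)/(-124 + f))
-23032/(-49046) - V(T - 1*59, 158) = -23032/(-49046) - (-620 + (-13 - 1*59) + (158 + (-13 - 1*59))**2 + 5*158)/(-124 + 158) = -23032*(-1/49046) - (-620 + (-13 - 59) + (158 + (-13 - 59))**2 + 790)/34 = 11516/24523 - (-620 - 72 + (158 - 72)**2 + 790)/34 = 11516/24523 - (-620 - 72 + 86**2 + 790)/34 = 11516/24523 - (-620 - 72 + 7396 + 790)/34 = 11516/24523 - 7494/34 = 11516/24523 - 1*3747/17 = 11516/24523 - 3747/17 = -91691909/416891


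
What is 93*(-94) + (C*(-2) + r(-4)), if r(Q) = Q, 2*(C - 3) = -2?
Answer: -8750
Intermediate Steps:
C = 2 (C = 3 + (½)*(-2) = 3 - 1 = 2)
93*(-94) + (C*(-2) + r(-4)) = 93*(-94) + (2*(-2) - 4) = -8742 + (-4 - 4) = -8742 - 8 = -8750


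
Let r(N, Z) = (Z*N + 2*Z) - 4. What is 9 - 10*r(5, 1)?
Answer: -21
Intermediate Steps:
r(N, Z) = -4 + 2*Z + N*Z (r(N, Z) = (N*Z + 2*Z) - 4 = (2*Z + N*Z) - 4 = -4 + 2*Z + N*Z)
9 - 10*r(5, 1) = 9 - 10*(-4 + 2*1 + 5*1) = 9 - 10*(-4 + 2 + 5) = 9 - 10*3 = 9 - 30 = -21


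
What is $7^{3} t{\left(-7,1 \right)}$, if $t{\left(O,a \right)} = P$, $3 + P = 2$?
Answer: $-343$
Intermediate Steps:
$P = -1$ ($P = -3 + 2 = -1$)
$t{\left(O,a \right)} = -1$
$7^{3} t{\left(-7,1 \right)} = 7^{3} \left(-1\right) = 343 \left(-1\right) = -343$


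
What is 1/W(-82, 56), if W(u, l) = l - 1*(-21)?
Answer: 1/77 ≈ 0.012987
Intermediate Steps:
W(u, l) = 21 + l (W(u, l) = l + 21 = 21 + l)
1/W(-82, 56) = 1/(21 + 56) = 1/77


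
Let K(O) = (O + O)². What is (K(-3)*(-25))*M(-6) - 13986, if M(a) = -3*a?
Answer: -30186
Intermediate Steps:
K(O) = 4*O² (K(O) = (2*O)² = 4*O²)
(K(-3)*(-25))*M(-6) - 13986 = ((4*(-3)²)*(-25))*(-3*(-6)) - 13986 = ((4*9)*(-25))*18 - 13986 = (36*(-25))*18 - 13986 = -900*18 - 13986 = -16200 - 13986 = -30186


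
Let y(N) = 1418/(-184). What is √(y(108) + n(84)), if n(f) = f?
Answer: √161437/46 ≈ 8.7346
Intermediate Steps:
y(N) = -709/92 (y(N) = 1418*(-1/184) = -709/92)
√(y(108) + n(84)) = √(-709/92 + 84) = √(7019/92) = √161437/46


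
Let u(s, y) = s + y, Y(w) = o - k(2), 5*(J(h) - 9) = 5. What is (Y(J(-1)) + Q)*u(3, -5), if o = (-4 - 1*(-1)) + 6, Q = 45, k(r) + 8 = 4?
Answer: -104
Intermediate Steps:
k(r) = -4 (k(r) = -8 + 4 = -4)
J(h) = 10 (J(h) = 9 + (⅕)*5 = 9 + 1 = 10)
o = 3 (o = (-4 + 1) + 6 = -3 + 6 = 3)
Y(w) = 7 (Y(w) = 3 - 1*(-4) = 3 + 4 = 7)
(Y(J(-1)) + Q)*u(3, -5) = (7 + 45)*(3 - 5) = 52*(-2) = -104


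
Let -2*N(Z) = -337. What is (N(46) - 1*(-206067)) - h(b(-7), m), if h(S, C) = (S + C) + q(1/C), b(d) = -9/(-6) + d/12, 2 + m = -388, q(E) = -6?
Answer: 2479567/12 ≈ 2.0663e+5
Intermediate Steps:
m = -390 (m = -2 - 388 = -390)
N(Z) = 337/2 (N(Z) = -½*(-337) = 337/2)
b(d) = 3/2 + d/12 (b(d) = -9*(-⅙) + d*(1/12) = 3/2 + d/12)
h(S, C) = -6 + C + S (h(S, C) = (S + C) - 6 = (C + S) - 6 = -6 + C + S)
(N(46) - 1*(-206067)) - h(b(-7), m) = (337/2 - 1*(-206067)) - (-6 - 390 + (3/2 + (1/12)*(-7))) = (337/2 + 206067) - (-6 - 390 + (3/2 - 7/12)) = 412471/2 - (-6 - 390 + 11/12) = 412471/2 - 1*(-4741/12) = 412471/2 + 4741/12 = 2479567/12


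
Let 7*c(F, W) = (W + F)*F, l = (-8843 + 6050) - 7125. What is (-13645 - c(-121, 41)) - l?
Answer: -35769/7 ≈ -5109.9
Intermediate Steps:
l = -9918 (l = -2793 - 7125 = -9918)
c(F, W) = F*(F + W)/7 (c(F, W) = ((W + F)*F)/7 = ((F + W)*F)/7 = (F*(F + W))/7 = F*(F + W)/7)
(-13645 - c(-121, 41)) - l = (-13645 - (-121)*(-121 + 41)/7) - 1*(-9918) = (-13645 - (-121)*(-80)/7) + 9918 = (-13645 - 1*9680/7) + 9918 = (-13645 - 9680/7) + 9918 = -105195/7 + 9918 = -35769/7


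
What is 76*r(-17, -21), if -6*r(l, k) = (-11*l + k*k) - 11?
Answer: -23446/3 ≈ -7815.3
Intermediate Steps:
r(l, k) = 11/6 - k**2/6 + 11*l/6 (r(l, k) = -((-11*l + k*k) - 11)/6 = -((-11*l + k**2) - 11)/6 = -((k**2 - 11*l) - 11)/6 = -(-11 + k**2 - 11*l)/6 = 11/6 - k**2/6 + 11*l/6)
76*r(-17, -21) = 76*(11/6 - 1/6*(-21)**2 + (11/6)*(-17)) = 76*(11/6 - 1/6*441 - 187/6) = 76*(11/6 - 147/2 - 187/6) = 76*(-617/6) = -23446/3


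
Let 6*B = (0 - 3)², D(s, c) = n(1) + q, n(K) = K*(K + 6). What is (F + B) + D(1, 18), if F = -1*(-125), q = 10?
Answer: 287/2 ≈ 143.50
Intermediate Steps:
n(K) = K*(6 + K)
D(s, c) = 17 (D(s, c) = 1*(6 + 1) + 10 = 1*7 + 10 = 7 + 10 = 17)
B = 3/2 (B = (0 - 3)²/6 = (⅙)*(-3)² = (⅙)*9 = 3/2 ≈ 1.5000)
F = 125
(F + B) + D(1, 18) = (125 + 3/2) + 17 = 253/2 + 17 = 287/2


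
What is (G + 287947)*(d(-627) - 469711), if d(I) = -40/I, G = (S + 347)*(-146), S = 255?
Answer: -19639316460545/209 ≈ -9.3968e+10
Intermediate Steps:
G = -87892 (G = (255 + 347)*(-146) = 602*(-146) = -87892)
(G + 287947)*(d(-627) - 469711) = (-87892 + 287947)*(-40/(-627) - 469711) = 200055*(-40*(-1/627) - 469711) = 200055*(40/627 - 469711) = 200055*(-294508757/627) = -19639316460545/209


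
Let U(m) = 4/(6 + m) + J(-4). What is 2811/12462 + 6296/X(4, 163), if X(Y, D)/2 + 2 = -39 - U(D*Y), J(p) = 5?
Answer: -536010267/7859368 ≈ -68.200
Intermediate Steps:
U(m) = 5 + 4/(6 + m) (U(m) = 4/(6 + m) + 5 = 5 + 4/(6 + m))
X(Y, D) = -82 - 2*(34 + 5*D*Y)/(6 + D*Y) (X(Y, D) = -4 + 2*(-39 - (34 + 5*(D*Y))/(6 + D*Y)) = -4 + 2*(-39 - (34 + 5*D*Y)/(6 + D*Y)) = -4 + (-78 - 2*(34 + 5*D*Y)/(6 + D*Y)) = -82 - 2*(34 + 5*D*Y)/(6 + D*Y))
2811/12462 + 6296/X(4, 163) = 2811/12462 + 6296/((4*(-140 - 23*163*4)/(6 + 163*4))) = 2811*(1/12462) + 6296/((4*(-140 - 14996)/(6 + 652))) = 937/4154 + 6296/((4*(-15136)/658)) = 937/4154 + 6296/((4*(1/658)*(-15136))) = 937/4154 + 6296/(-30272/329) = 937/4154 + 6296*(-329/30272) = 937/4154 - 258923/3784 = -536010267/7859368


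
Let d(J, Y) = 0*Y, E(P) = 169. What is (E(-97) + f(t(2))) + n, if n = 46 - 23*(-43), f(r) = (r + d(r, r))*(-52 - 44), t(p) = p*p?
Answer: 820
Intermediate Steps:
d(J, Y) = 0
t(p) = p**2
f(r) = -96*r (f(r) = (r + 0)*(-52 - 44) = r*(-96) = -96*r)
n = 1035 (n = 46 + 989 = 1035)
(E(-97) + f(t(2))) + n = (169 - 96*2**2) + 1035 = (169 - 96*4) + 1035 = (169 - 384) + 1035 = -215 + 1035 = 820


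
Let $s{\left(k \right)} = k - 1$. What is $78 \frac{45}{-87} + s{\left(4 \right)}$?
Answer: $- \frac{1083}{29} \approx -37.345$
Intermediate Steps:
$s{\left(k \right)} = -1 + k$
$78 \frac{45}{-87} + s{\left(4 \right)} = 78 \frac{45}{-87} + \left(-1 + 4\right) = 78 \cdot 45 \left(- \frac{1}{87}\right) + 3 = 78 \left(- \frac{15}{29}\right) + 3 = - \frac{1170}{29} + 3 = - \frac{1083}{29}$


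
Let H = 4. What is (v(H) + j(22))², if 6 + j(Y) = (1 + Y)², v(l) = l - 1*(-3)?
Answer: 280900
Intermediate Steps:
v(l) = 3 + l (v(l) = l + 3 = 3 + l)
j(Y) = -6 + (1 + Y)²
(v(H) + j(22))² = ((3 + 4) + (-6 + (1 + 22)²))² = (7 + (-6 + 23²))² = (7 + (-6 + 529))² = (7 + 523)² = 530² = 280900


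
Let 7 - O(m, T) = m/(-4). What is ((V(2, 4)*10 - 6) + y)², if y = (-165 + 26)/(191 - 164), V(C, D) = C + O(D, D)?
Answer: 5755201/729 ≈ 7894.6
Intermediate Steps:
O(m, T) = 7 + m/4 (O(m, T) = 7 - m/(-4) = 7 - m*(-1)/4 = 7 - (-1)*m/4 = 7 + m/4)
V(C, D) = 7 + C + D/4 (V(C, D) = C + (7 + D/4) = 7 + C + D/4)
y = -139/27 ≈ -5.1481
((V(2, 4)*10 - 6) + y)² = (((7 + 2 + (¼)*4)*10 - 6) - 139/27)² = (((7 + 2 + 1)*10 - 6) - 139/27)² = ((10*10 - 6) - 139/27)² = ((100 - 6) - 139/27)² = (94 - 139/27)² = (2399/27)² = 5755201/729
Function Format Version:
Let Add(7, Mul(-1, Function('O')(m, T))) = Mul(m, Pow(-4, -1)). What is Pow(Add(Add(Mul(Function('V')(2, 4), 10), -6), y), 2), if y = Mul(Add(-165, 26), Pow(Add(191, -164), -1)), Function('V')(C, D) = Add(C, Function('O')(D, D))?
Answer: Rational(5755201, 729) ≈ 7894.6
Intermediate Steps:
Function('O')(m, T) = Add(7, Mul(Rational(1, 4), m)) (Function('O')(m, T) = Add(7, Mul(-1, Mul(m, Pow(-4, -1)))) = Add(7, Mul(-1, Mul(m, Rational(-1, 4)))) = Add(7, Mul(-1, Mul(Rational(-1, 4), m))) = Add(7, Mul(Rational(1, 4), m)))
Function('V')(C, D) = Add(7, C, Mul(Rational(1, 4), D)) (Function('V')(C, D) = Add(C, Add(7, Mul(Rational(1, 4), D))) = Add(7, C, Mul(Rational(1, 4), D)))
y = Rational(-139, 27) (y = Mul(-139, Pow(27, -1)) = Mul(-139, Rational(1, 27)) = Rational(-139, 27) ≈ -5.1481)
Pow(Add(Add(Mul(Function('V')(2, 4), 10), -6), y), 2) = Pow(Add(Add(Mul(Add(7, 2, Mul(Rational(1, 4), 4)), 10), -6), Rational(-139, 27)), 2) = Pow(Add(Add(Mul(Add(7, 2, 1), 10), -6), Rational(-139, 27)), 2) = Pow(Add(Add(Mul(10, 10), -6), Rational(-139, 27)), 2) = Pow(Add(Add(100, -6), Rational(-139, 27)), 2) = Pow(Add(94, Rational(-139, 27)), 2) = Pow(Rational(2399, 27), 2) = Rational(5755201, 729)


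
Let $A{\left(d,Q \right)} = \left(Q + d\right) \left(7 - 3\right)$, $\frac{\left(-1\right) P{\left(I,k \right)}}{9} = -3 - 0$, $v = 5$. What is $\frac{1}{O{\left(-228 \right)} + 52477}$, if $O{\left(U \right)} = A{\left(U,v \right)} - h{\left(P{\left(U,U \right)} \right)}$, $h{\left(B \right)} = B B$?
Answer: $\frac{1}{50856} \approx 1.9663 \cdot 10^{-5}$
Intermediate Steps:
$P{\left(I,k \right)} = 27$ ($P{\left(I,k \right)} = - 9 \left(-3 - 0\right) = - 9 \left(-3 + 0\right) = \left(-9\right) \left(-3\right) = 27$)
$A{\left(d,Q \right)} = 4 Q + 4 d$ ($A{\left(d,Q \right)} = \left(Q + d\right) 4 = 4 Q + 4 d$)
$h{\left(B \right)} = B^{2}$
$O{\left(U \right)} = -709 + 4 U$ ($O{\left(U \right)} = \left(4 \cdot 5 + 4 U\right) - 27^{2} = \left(20 + 4 U\right) - 729 = -709 + 4 U$)
$\frac{1}{O{\left(-228 \right)} + 52477} = \frac{1}{\left(-709 + 4 \left(-228\right)\right) + 52477} = \frac{1}{\left(-709 - 912\right) + 52477} = \frac{1}{-1621 + 52477} = \frac{1}{50856}$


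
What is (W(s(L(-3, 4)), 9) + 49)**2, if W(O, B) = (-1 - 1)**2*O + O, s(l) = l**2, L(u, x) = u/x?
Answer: 687241/256 ≈ 2684.5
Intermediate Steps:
W(O, B) = 5*O (W(O, B) = (-2)**2*O + O = 4*O + O = 5*O)
(W(s(L(-3, 4)), 9) + 49)**2 = (5*(-3/4)**2 + 49)**2 = (5*(9/16) + 49)**2 = (45/16 + 49)**2 = (829/16)**2 = 687241/256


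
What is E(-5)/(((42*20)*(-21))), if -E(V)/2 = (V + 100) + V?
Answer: 1/98 ≈ 0.010204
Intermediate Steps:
E(V) = -200 - 4*V (E(V) = -2*((V + 100) + V) = -2*((100 + V) + V) = -2*(100 + 2*V) = -200 - 4*V)
E(-5)/(((42*20)*(-21))) = (-200 - 4*(-5))/(((42*20)*(-21))) = (-200 + 20)/((840*(-21))) = -180/(-17640) = -180*(-1/17640) = 1/98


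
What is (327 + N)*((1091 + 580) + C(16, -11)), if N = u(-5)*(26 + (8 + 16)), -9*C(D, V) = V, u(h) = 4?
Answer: 7931350/9 ≈ 8.8126e+5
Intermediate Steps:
C(D, V) = -V/9
N = 200 (N = 4*(26 + (8 + 16)) = 4*(26 + 24) = 4*50 = 200)
(327 + N)*((1091 + 580) + C(16, -11)) = (327 + 200)*((1091 + 580) - ⅑*(-11)) = 527*(1671 + 11/9) = 527*(15050/9) = 7931350/9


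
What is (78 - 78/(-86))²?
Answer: 11512449/1849 ≈ 6226.3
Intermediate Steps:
(78 - 78/(-86))² = (78 - 78*(-1/86))² = (78 + 39/43)² = (3393/43)² = 11512449/1849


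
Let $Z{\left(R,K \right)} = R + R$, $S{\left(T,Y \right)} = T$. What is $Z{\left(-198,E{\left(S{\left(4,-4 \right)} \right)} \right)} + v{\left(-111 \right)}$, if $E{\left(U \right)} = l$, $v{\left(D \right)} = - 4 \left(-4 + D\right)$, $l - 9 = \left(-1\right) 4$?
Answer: $64$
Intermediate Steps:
$l = 5$ ($l = 9 - 4 = 5$)
$v{\left(D \right)} = 16 - 4 D$
$E{\left(U \right)} = 5$
$Z{\left(R,K \right)} = 2 R$
$Z{\left(-198,E{\left(S{\left(4,-4 \right)} \right)} \right)} + v{\left(-111 \right)} = 2 \left(-198\right) + \left(16 - -444\right) = -396 + \left(16 + 444\right) = -396 + 460 = 64$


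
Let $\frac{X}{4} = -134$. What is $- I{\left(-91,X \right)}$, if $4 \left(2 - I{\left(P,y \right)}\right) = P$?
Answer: $- \frac{99}{4} \approx -24.75$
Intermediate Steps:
$X = -536$ ($X = 4 \left(-134\right) = -536$)
$I{\left(P,y \right)} = 2 - \frac{P}{4}$
$- I{\left(-91,X \right)} = - (2 - - \frac{91}{4}) = - (2 + \frac{91}{4}) = \left(-1\right) \frac{99}{4} = - \frac{99}{4}$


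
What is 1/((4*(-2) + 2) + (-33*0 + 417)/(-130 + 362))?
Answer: -232/975 ≈ -0.23795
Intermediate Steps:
1/((4*(-2) + 2) + (-33*0 + 417)/(-130 + 362)) = 1/((-8 + 2) + (0 + 417)/232) = 1/(-6 + 417*(1/232)) = 1/(-6 + 417/232) = 1/(-975/232) = -232/975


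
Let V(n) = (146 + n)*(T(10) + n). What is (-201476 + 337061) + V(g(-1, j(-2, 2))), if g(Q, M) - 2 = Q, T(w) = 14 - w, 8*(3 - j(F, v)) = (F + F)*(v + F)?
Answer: 136320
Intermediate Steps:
j(F, v) = 3 - F*(F + v)/4 (j(F, v) = 3 - (F + F)*(v + F)/8 = 3 - 2*F*(F + v)/8 = 3 - F*(F + v)/4)
g(Q, M) = 2 + Q
V(n) = (4 + n)*(146 + n) (V(n) = (146 + n)*((14 - 1*10) + n) = (146 + n)*((14 - 10) + n) = (146 + n)*(4 + n) = (4 + n)*(146 + n))
(-201476 + 337061) + V(g(-1, j(-2, 2))) = (-201476 + 337061) + (584 + (2 - 1)² + 150*(2 - 1)) = 135585 + (584 + 1² + 150*1) = 135585 + (584 + 1 + 150) = 135585 + 735 = 136320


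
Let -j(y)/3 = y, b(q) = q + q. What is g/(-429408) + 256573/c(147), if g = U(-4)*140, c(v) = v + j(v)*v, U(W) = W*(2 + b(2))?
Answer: -54542249/13776840 ≈ -3.9590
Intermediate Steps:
b(q) = 2*q
j(y) = -3*y
U(W) = 6*W (U(W) = W*(2 + 2*2) = W*(2 + 4) = W*6 = 6*W)
c(v) = v - 3*v**2 (c(v) = v + (-3*v)*v = v - 3*v**2)
g = -3360 (g = (6*(-4))*140 = -24*140 = -3360)
g/(-429408) + 256573/c(147) = -3360/(-429408) + 256573/((147*(1 - 3*147))) = -3360*(-1/429408) + 256573/((147*(1 - 441))) = 5/639 + 256573/((147*(-440))) = 5/639 + 256573/(-64680) = 5/639 + 256573*(-1/64680) = 5/639 - 256573/64680 = -54542249/13776840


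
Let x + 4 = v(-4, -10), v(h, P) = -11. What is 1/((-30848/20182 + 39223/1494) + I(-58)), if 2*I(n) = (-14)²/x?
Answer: 75379770/1371298021 ≈ 0.054970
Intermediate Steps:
x = -15 (x = -4 - 11 = -15)
I(n) = -98/15 (I(n) = ((-14)²/(-15))/2 = (196*(-1/15))/2 = (½)*(-196/15) = -98/15)
1/((-30848/20182 + 39223/1494) + I(-58)) = 1/((-30848/20182 + 39223/1494) - 98/15) = 1/((-30848*1/20182 + 39223*(1/1494)) - 98/15) = 1/((-15424/10091 + 39223/1494) - 98/15) = 1/(372755837/15075954 - 98/15) = 1/(1371298021/75379770) = 75379770/1371298021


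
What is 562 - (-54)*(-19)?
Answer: -464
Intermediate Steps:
562 - (-54)*(-19) = 562 - 1*1026 = 562 - 1026 = -464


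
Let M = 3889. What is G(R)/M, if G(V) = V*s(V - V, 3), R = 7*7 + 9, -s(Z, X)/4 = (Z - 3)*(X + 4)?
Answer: 4872/3889 ≈ 1.2528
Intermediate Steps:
s(Z, X) = -4*(-3 + Z)*(4 + X) (s(Z, X) = -4*(Z - 3)*(X + 4) = -4*(-3 + Z)*(4 + X))
R = 58 (R = 49 + 9 = 58)
G(V) = 84*V (G(V) = V*(48 - 16*(V - V) + 12*3 - 4*3*(V - V)) = V*(48 - 16*0 + 36 - 4*3*0) = V*(48 + 0 + 36 + 0) = V*84 = 84*V)
G(R)/M = (84*58)/3889 = 4872*(1/3889) = 4872/3889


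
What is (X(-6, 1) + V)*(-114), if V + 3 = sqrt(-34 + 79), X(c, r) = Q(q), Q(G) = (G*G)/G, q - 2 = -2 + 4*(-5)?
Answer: 2622 - 342*sqrt(5) ≈ 1857.3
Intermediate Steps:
q = -20 (q = 2 + (-2 + 4*(-5)) = 2 + (-2 - 20) = 2 - 22 = -20)
Q(G) = G (Q(G) = G**2/G = G)
X(c, r) = -20
V = -3 + 3*sqrt(5) (V = -3 + sqrt(-34 + 79) = -3 + sqrt(45) = -3 + 3*sqrt(5) ≈ 3.7082)
(X(-6, 1) + V)*(-114) = (-20 + (-3 + 3*sqrt(5)))*(-114) = (-23 + 3*sqrt(5))*(-114) = 2622 - 342*sqrt(5)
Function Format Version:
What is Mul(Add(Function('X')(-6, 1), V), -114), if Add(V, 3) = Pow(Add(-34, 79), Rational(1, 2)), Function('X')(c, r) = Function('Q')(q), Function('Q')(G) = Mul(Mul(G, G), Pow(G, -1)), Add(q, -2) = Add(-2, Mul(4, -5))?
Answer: Add(2622, Mul(-342, Pow(5, Rational(1, 2)))) ≈ 1857.3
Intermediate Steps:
q = -20 (q = Add(2, Add(-2, Mul(4, -5))) = Add(2, Add(-2, -20)) = Add(2, -22) = -20)
Function('Q')(G) = G (Function('Q')(G) = Mul(Pow(G, 2), Pow(G, -1)) = G)
Function('X')(c, r) = -20
V = Add(-3, Mul(3, Pow(5, Rational(1, 2)))) (V = Add(-3, Pow(Add(-34, 79), Rational(1, 2))) = Add(-3, Pow(45, Rational(1, 2))) = Add(-3, Mul(3, Pow(5, Rational(1, 2)))) ≈ 3.7082)
Mul(Add(Function('X')(-6, 1), V), -114) = Mul(Add(-20, Add(-3, Mul(3, Pow(5, Rational(1, 2))))), -114) = Mul(Add(-23, Mul(3, Pow(5, Rational(1, 2)))), -114) = Add(2622, Mul(-342, Pow(5, Rational(1, 2))))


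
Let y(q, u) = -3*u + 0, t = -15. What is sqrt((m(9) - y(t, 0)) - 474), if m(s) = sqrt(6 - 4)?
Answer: sqrt(-474 + sqrt(2)) ≈ 21.739*I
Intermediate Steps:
m(s) = sqrt(2)
y(q, u) = -3*u
sqrt((m(9) - y(t, 0)) - 474) = sqrt((sqrt(2) - (-3)*0) - 474) = sqrt((sqrt(2) - 1*0) - 474) = sqrt((sqrt(2) + 0) - 474) = sqrt(sqrt(2) - 474) = sqrt(-474 + sqrt(2))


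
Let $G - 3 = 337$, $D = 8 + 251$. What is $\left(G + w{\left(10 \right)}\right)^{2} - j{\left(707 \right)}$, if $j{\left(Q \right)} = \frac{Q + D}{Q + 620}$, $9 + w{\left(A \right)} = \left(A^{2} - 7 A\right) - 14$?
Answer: $\frac{159781777}{1327} \approx 1.2041 \cdot 10^{5}$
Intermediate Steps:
$D = 259$
$G = 340$ ($G = 3 + 337 = 340$)
$w{\left(A \right)} = -23 + A^{2} - 7 A$ ($w{\left(A \right)} = -9 - \left(14 - A^{2} + 7 A\right) = -23 + A^{2} - 7 A$)
$j{\left(Q \right)} = \frac{259 + Q}{620 + Q}$ ($j{\left(Q \right)} = \frac{Q + 259}{Q + 620} = \frac{259 + Q}{620 + Q}$)
$\left(G + w{\left(10 \right)}\right)^{2} - j{\left(707 \right)} = \left(340 - \left(93 - 100\right)\right)^{2} - \frac{259 + 707}{620 + 707} = \left(340 - -7\right)^{2} - \frac{1}{1327} \cdot 966 = \left(340 + 7\right)^{2} - \frac{1}{1327} \cdot 966 = 347^{2} - \frac{966}{1327} = 120409 - \frac{966}{1327} = \frac{159781777}{1327}$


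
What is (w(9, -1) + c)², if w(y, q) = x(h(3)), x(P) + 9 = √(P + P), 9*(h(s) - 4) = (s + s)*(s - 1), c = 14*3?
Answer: 3299/3 + 88*√6 ≈ 1315.2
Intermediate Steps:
c = 42
h(s) = 4 + 2*s*(-1 + s)/9 (h(s) = 4 + ((s + s)*(s - 1))/9 = 4 + ((2*s)*(-1 + s))/9 = 4 + (2*s*(-1 + s))/9 = 4 + 2*s*(-1 + s)/9)
x(P) = -9 + √2*√P (x(P) = -9 + √(P + P) = -9 + √(2*P) = -9 + √2*√P)
w(y, q) = -9 + 4*√6/3 (w(y, q) = -9 + √2*√(4 - 2/9*3 + (2/9)*3²) = -9 + √2*√(4 - ⅔ + (2/9)*9) = -9 + √2*√(4 - ⅔ + 2) = -9 + √2*√(16/3) = -9 + √2*(4*√3/3) = -9 + 4*√6/3)
(w(9, -1) + c)² = ((-9 + 4*√6/3) + 42)² = (33 + 4*√6/3)²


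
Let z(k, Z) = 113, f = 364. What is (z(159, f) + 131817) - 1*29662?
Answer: 102268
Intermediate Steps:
(z(159, f) + 131817) - 1*29662 = (113 + 131817) - 1*29662 = 131930 - 29662 = 102268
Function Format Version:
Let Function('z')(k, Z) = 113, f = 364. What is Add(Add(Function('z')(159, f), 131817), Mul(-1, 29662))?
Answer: 102268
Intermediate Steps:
Add(Add(Function('z')(159, f), 131817), Mul(-1, 29662)) = Add(Add(113, 131817), Mul(-1, 29662)) = Add(131930, -29662) = 102268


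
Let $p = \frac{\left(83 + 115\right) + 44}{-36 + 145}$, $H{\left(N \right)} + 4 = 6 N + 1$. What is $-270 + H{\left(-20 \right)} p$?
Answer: $- \frac{59196}{109} \approx -543.08$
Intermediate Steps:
$H{\left(N \right)} = -3 + 6 N$ ($H{\left(N \right)} = -4 + \left(6 N + 1\right) = -4 + \left(1 + 6 N\right) = -3 + 6 N$)
$p = \frac{242}{109}$ ($p = \frac{198 + 44}{109} = 242 \cdot \frac{1}{109} = \frac{242}{109} \approx 2.2202$)
$-270 + H{\left(-20 \right)} p = -270 + \left(-3 + 6 \left(-20\right)\right) \frac{242}{109} = -270 + \left(-3 - 120\right) \frac{242}{109} = -270 - \frac{29766}{109} = - \frac{59196}{109}$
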